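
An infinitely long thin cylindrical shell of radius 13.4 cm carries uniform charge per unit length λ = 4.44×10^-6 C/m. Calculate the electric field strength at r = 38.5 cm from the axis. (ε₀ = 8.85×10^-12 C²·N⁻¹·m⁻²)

By cylindrical symmetry E is radial; use a coaxial Gaussian cylinder of radius 38.5 cm and length L (r > 13.4 cm).
The full line charge is enclosed: λ_enc = 4.44×10^-6 C/m.
Since E is radial and uniform over the curved surface, Φ = E·2πrL = Q_enc/ε₀ = λ_enc L/ε₀.
E = |λ_enc|/(2πε₀r) = (4.44×10^-6)/(2π·8.85×10^-12·0.385) = 2.07e5 N/C.

|E| ≈ 2.07×10^5 V/m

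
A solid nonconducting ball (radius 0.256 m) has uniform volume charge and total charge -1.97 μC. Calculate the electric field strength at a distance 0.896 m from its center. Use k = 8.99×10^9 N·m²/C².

By spherical symmetry E is radial; choose a Gaussian sphere of radius r = 0.896 m (r > R, so the entire charge is enclosed).
Q_enc = -1.97 μC = -1.97×10^-6 C.
Gauss's law: E·4πr² = Q_enc/ε₀.
E = k|Q_enc|/r² = (8.99×10^9)(1.97×10^-6)/(0.896)² = 2.21×10^4 N/C.

E = 2.21×10^4 N/C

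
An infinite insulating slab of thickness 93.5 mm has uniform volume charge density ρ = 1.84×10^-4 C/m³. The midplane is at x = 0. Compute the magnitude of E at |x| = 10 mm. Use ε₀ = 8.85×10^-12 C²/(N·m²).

2.08e5 V/m

By symmetry E is perpendicular to the slab. A Gaussian pillbox from −10 mm to +10 mm (face area A) lies entirely within the slab.
Q_enc = ρ·(2x)·A and flux = 2EA, so 2EA = 2ρxA/ε₀ ⇒ E = |ρ|x/ε₀.
E = (1.84e-4)(0.01)/(8.85×10^-12) = 2.08e5 N/C.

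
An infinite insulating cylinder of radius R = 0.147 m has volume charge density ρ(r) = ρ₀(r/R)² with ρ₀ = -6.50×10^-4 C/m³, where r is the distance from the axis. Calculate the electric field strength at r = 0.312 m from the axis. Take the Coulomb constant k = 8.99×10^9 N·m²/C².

Take a coaxial cylindrical Gaussian surface of radius r = 0.312 m and length L (r > R, full charge per length enclosed).
λ_enc = 2π ∫₀^R ρ₀(r'/R)^2 r' dr' = 2πρ₀R²/4 = -2.206e-5 C/m.
By Gauss's law (flux through the curved wall only), E·2πrL = λ_enc L/ε₀.
E = 2k|λ_enc|/r = 2(8.99×10^9)(2.206×10^-5)/(0.312) = 1.27e6 N/C.

1.27×10^6 V/m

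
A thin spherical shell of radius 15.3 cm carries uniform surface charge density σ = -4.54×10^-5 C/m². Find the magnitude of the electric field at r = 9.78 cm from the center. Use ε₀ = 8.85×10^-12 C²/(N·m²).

Symmetry ⇒ E = E(r) r̂. Gaussian sphere of radius r = 9.78 cm (inside the shell, r < 15.3 cm).
No charge lies within this surface, so Q_enc = 0 and Gauss's law gives E·4πr² = 0 ⇒ E = 0.

E = 0 (no enclosed charge)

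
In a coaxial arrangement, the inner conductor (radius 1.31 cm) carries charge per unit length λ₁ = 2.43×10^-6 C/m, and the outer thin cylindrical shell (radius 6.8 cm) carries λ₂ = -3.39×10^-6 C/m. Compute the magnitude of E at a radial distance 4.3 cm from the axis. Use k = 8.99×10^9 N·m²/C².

E ≈ 1.02×10^6 V/m

Coaxial Gaussian cylinder, radius r = 4.3 cm, length L (between the conductors, 1.31 cm < r < 6.8 cm).
Only the inner wire is enclosed; the outer shell contributes nothing inside itself. λ_enc = λ₁ = 2.43×10^-6 C/m.
Applying ∮E·dA = Q_enc/ε₀ with the end caps contributing no flux:
E = 2k|λ_enc|/r = 2(8.99×10^9)(2.43e-6)/(0.043) = 1.02×10^6 N/C.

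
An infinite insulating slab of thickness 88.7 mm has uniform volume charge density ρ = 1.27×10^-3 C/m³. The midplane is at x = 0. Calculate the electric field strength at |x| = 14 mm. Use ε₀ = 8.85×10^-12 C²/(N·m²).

E ≈ 2.01×10^6 N/C

By symmetry E is perpendicular to the slab. A Gaussian pillbox from −14 mm to +14 mm (face area A) lies entirely within the slab.
Q_enc = ρ·(2x)·A and flux = 2EA, so 2EA = 2ρxA/ε₀ ⇒ E = |ρ|x/ε₀.
E = (1.27×10^-3)(0.014)/(8.85×10^-12) = 2.01×10^6 N/C.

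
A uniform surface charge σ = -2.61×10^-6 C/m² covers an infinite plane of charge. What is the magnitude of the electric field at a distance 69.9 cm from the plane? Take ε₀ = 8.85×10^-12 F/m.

Choose a cylindrical pillbox piercing the sheet, end faces (area A) parallel to it.
Flux Φ = 2EA and Q_enc = σA, so 2EA = σA/ε₀ ⇒ E = |σ|/(2ε₀), independent of distance.
E = |σ|/(2ε₀) = (2.61e-6)/(2·8.85×10^-12) = 1.47×10^5 N/C.

|E| = 1.47×10^5 N/C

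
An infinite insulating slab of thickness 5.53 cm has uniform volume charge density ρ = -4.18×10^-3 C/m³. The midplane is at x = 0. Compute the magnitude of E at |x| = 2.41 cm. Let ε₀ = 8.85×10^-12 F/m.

1.14e7 N/C

By symmetry E is perpendicular to the slab. A Gaussian pillbox from −2.41 cm to +2.41 cm (face area A) lies entirely within the slab.
Q_enc = ρ·(2x)·A and flux = 2EA, so 2EA = 2ρxA/ε₀ ⇒ E = |ρ|x/ε₀.
E = (4.18×10^-3)(0.0241)/(8.85×10^-12) = 1.14×10^7 N/C.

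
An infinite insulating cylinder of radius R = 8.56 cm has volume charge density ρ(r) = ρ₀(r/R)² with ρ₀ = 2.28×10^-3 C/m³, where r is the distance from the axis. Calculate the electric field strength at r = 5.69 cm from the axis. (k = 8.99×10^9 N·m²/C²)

Coaxial Gaussian cylinder, radius r = 5.69 cm, length L (r < R).
Integrating ρ over the cross-section to radius r: λ_enc = (2πρ₀/R²) ∫₀^r r'^3 dr' = 2πρ₀ r^4/(4·R²) = 5.123×10^-6 C/m.
Applying ∮E·dA = Q_enc/ε₀ with the end caps contributing no flux:
E = 2k|λ_enc|/r = 2(8.99×10^9)(5.123×10^-6)/(0.0569) = 1.62×10^6 N/C.

E = 1.62×10^6 V/m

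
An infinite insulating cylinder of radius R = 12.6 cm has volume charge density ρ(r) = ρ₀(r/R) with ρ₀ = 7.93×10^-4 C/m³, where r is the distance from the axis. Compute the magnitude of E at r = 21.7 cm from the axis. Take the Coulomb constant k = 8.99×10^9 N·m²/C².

Coaxial Gaussian cylinder, radius r = 21.7 cm, length L (r > R, full charge per length enclosed).
λ_enc = 2π ∫₀^R ρ₀(r'/R)^1 r' dr' = 2πρ₀R²/3 = 2.637×10^-5 C/m.
By Gauss's law (flux through the curved wall only), E·2πrL = λ_enc L/ε₀.
E = 2k|λ_enc|/r = 2(8.99×10^9)(2.637×10^-5)/(0.217) = 2.18×10^6 N/C.

2.18×10^6 N/C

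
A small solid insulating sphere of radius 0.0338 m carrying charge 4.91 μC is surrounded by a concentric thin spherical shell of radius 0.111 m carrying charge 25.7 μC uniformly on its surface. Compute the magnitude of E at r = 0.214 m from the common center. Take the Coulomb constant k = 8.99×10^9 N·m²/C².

|E| = 6.01×10^6 V/m

By spherical symmetry E is radial; choose a Gaussian sphere of radius r = 0.214 m (r > 0.111 m, enclosing both).
Q_enc = (4.91 μC) + (25.7 μC) = 3.061e-5 C.
By Gauss's law, ∮E·dA = E·4πr² = Q_enc/ε₀.
E = k|Q_enc|/r² = (8.99×10^9)(3.061×10^-5)/(0.214)² = 6.01×10^6 N/C.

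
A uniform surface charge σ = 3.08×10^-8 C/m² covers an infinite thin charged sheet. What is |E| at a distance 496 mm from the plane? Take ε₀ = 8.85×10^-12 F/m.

1.74×10^3 V/m

By planar symmetry E is perpendicular to the sheet and uniform; use a Gaussian pillbox with flat faces of area A on each side of the sheet.
Only the two end caps contribute flux: Φ = 2EA. With Q_enc = σA, Gauss's law gives E = |σ|/(2ε₀).
E = |σ|/(2ε₀) = (3.08×10^-8)/(2·8.85×10^-12) = 1.74e3 N/C.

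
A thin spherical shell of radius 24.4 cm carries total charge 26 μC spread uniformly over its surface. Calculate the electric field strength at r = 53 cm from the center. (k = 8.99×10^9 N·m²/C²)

By spherical symmetry E is radial; choose a Gaussian sphere of radius r = 53 cm (r > 24.4 cm).
The entire shell is enclosed: Q_enc = 2.60×10^-5 C.
Gauss's law: E·4πr² = Q_enc/ε₀.
E = k|Q_enc|/r² = (8.99×10^9)(2.60e-5)/(0.53)² = 8.32e5 N/C.

8.32e5 N/C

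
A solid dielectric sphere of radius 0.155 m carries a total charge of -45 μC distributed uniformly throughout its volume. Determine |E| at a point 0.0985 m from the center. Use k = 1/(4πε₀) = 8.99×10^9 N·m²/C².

Take a concentric spherical Gaussian surface of radius r = 0.0985 m (r < R).
For a uniform sphere the enclosed fraction is (r/R)³, so Q_enc = (-45 μC)(0.0985/0.155)³ = -1.155e-5 C.
Applying ∮E·dA = Q_enc/ε₀ with Φ = E(4πr²):
E = k|Q_enc|/r² = (8.99×10^9)(1.155e-5)/(0.0985)² = 1.07×10^7 N/C.

|E| = 1.07×10^7 V/m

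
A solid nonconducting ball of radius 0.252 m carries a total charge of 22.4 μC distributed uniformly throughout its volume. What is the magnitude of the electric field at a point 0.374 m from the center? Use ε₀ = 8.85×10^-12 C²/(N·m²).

Take a concentric spherical Gaussian surface of radius r = 0.374 m (r > R, so the entire charge is enclosed).
Q_enc = 22.4 μC = 2.24e-5 C.
By Gauss's law, ∮E·dA = E·4πr² = Q_enc/ε₀.
E = |Q_enc|/(4πε₀r²) = (2.24×10^-5)/(4π·8.85×10^-12·(0.374)²) = 1.44×10^6 N/C.

|E| = 1.44×10^6 V/m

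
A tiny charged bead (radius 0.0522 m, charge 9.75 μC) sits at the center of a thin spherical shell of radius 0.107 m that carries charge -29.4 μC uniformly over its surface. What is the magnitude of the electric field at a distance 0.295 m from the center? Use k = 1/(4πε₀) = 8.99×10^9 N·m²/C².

Take a concentric spherical Gaussian surface of radius r = 0.295 m (r > 0.107 m, enclosing both).
Q_enc = (9.75 μC) + (-29.4 μC) = -1.965×10^-5 C.
Gauss's law: E·4πr² = Q_enc/ε₀.
E = k|Q_enc|/r² = (8.99×10^9)(1.965×10^-5)/(0.295)² = 2.03×10^6 N/C.

2.03×10^6 N/C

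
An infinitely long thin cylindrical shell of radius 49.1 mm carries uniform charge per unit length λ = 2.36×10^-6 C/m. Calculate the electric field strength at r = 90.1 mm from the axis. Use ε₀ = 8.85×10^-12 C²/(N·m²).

|E| = 4.71×10^5 N/C

By cylindrical symmetry E is radial; use a coaxial Gaussian cylinder of radius 90.1 mm and length L (r > 49.1 mm).
The full line charge is enclosed: λ_enc = 2.36×10^-6 C/m.
By Gauss's law (flux through the curved wall only), E·2πrL = λ_enc L/ε₀.
E = |λ_enc|/(2πε₀r) = (2.36×10^-6)/(2π·8.85×10^-12·0.0901) = 4.71×10^5 N/C.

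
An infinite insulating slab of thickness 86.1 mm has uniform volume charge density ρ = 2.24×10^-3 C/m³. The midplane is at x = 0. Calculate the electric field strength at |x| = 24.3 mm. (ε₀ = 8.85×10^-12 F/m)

|E| ≈ 6.15×10^6 N/C

By symmetry E is perpendicular to the slab. A Gaussian pillbox from −24.3 mm to +24.3 mm (face area A) lies entirely within the slab.
Q_enc = ρ·(2x)·A and flux = 2EA, so 2EA = 2ρxA/ε₀ ⇒ E = |ρ|x/ε₀.
E = (2.24×10^-3)(0.0243)/(8.85×10^-12) = 6.15e6 N/C.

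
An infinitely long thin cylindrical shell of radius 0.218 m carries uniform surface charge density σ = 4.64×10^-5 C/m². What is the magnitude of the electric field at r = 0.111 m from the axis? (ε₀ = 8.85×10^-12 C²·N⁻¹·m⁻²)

Take a coaxial cylindrical Gaussian surface of radius r = 0.111 m and length L (r < 0.218 m, inside the shell).
No charge is enclosed, so Gauss's law gives E·2πrL = 0 ⇒ E = 0.

E = 0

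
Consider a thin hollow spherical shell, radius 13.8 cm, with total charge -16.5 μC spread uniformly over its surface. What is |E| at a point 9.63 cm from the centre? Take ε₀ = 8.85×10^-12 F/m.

E = 0

Take a concentric spherical Gaussian surface of radius r = 9.63 cm (inside the shell, r < 13.8 cm).
No charge lies within this surface, so Q_enc = 0 and Gauss's law gives E·4πr² = 0 ⇒ E = 0.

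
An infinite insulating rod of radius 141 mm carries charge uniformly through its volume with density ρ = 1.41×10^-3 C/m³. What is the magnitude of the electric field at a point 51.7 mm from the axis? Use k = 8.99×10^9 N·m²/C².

Take a coaxial cylindrical Gaussian surface of radius r = 51.7 mm and length L (r < R).
Charge inside radius r per length L is ρ·πr²·L, so λ_enc = ρπr² = 1.184×10^-5 C/m.
Since E is radial and uniform over the curved surface, Φ = E·2πrL = Q_enc/ε₀ = λ_enc L/ε₀.
E = 2k|λ_enc|/r = 2(8.99×10^9)(1.184×10^-5)/(0.0517) = 4.12×10^6 N/C.

4.12×10^6 N/C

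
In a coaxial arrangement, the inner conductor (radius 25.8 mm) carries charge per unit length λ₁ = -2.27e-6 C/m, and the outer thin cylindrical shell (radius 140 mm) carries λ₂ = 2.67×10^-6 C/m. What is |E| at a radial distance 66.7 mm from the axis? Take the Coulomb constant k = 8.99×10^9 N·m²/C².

Coaxial Gaussian cylinder, radius r = 66.7 mm, length L (between the conductors, 25.8 mm < r < 140 mm).
Only the inner wire is enclosed; the outer shell contributes nothing inside itself. λ_enc = λ₁ = -2.27×10^-6 C/m.
Since E is radial and uniform over the curved surface, Φ = E·2πrL = Q_enc/ε₀ = λ_enc L/ε₀.
E = 2k|λ_enc|/r = 2(8.99×10^9)(2.27e-6)/(0.0667) = 6.12×10^5 N/C.

|E| = 6.12×10^5 N/C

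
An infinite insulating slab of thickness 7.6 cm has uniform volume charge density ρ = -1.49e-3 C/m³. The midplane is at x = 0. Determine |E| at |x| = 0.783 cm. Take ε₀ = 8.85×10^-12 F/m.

By symmetry E is perpendicular to the slab. A Gaussian pillbox from −0.783 cm to +0.783 cm (face area A) lies entirely within the slab.
Q_enc = ρ·(2x)·A and flux = 2EA, so 2EA = 2ρxA/ε₀ ⇒ E = |ρ|x/ε₀.
E = (1.49e-3)(0.00783)/(8.85×10^-12) = 1.32×10^6 N/C.

E = 1.32×10^6 N/C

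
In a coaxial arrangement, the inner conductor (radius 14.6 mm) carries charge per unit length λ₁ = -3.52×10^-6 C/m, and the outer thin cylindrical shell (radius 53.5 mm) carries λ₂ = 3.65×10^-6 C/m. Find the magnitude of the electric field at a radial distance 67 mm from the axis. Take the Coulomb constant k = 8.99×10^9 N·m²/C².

3.49e4 N/C

Take a coaxial cylindrical Gaussian surface of radius r = 67 mm and length L (r > 53.5 mm, enclosing both).
λ_enc = λ₁ + λ₂ = (-3.52×10^-6) + (3.65×10^-6) = 1.30×10^-7 C/m.
Applying ∮E·dA = Q_enc/ε₀ with the end caps contributing no flux:
E = 2k|λ_enc|/r = 2(8.99×10^9)(1.30e-7)/(0.067) = 3.49×10^4 N/C.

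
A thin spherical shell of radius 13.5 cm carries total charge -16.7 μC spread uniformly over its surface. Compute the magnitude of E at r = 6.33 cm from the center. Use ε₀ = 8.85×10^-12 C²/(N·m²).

E = 0 (no enclosed charge)

Symmetry ⇒ E = E(r) r̂. Gaussian sphere of radius r = 6.33 cm (inside the shell, r < 13.5 cm).
All the charge is outside the Gaussian surface: Q_enc = 0, hence E = 0 everywhere inside the shell.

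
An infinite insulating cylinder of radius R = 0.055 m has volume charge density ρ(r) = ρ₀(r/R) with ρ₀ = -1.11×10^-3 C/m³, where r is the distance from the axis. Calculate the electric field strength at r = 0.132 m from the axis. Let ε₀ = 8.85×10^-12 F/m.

E = 9.58×10^5 N/C

Choose a coaxial cylinder of radius r = 0.132 m (arbitrary length L) as the Gaussian surface (r > R, full charge per length enclosed).
λ_enc = 2π ∫₀^R ρ₀(r'/R)^1 r' dr' = 2πρ₀R²/3 = -7.032e-6 C/m.
By Gauss's law (flux through the curved wall only), E·2πrL = λ_enc L/ε₀.
E = |λ_enc|/(2πε₀r) = (7.032×10^-6)/(2π·8.85×10^-12·0.132) = 9.58×10^5 N/C.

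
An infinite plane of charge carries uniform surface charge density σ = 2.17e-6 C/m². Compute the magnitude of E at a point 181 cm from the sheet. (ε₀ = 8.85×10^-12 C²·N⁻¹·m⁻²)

E = 1.23×10^5 N/C

Choose a cylindrical pillbox piercing the sheet, end faces (area A) parallel to it.
Only the two end caps contribute flux: Φ = 2EA. With Q_enc = σA, Gauss's law gives E = |σ|/(2ε₀).
E = |σ|/(2ε₀) = (2.17×10^-6)/(2·8.85×10^-12) = 1.23e5 N/C.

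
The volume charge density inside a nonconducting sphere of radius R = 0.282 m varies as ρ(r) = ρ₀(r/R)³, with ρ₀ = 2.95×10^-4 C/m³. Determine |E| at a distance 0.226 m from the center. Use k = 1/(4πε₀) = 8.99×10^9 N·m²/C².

By spherical symmetry E is radial; choose a Gaussian sphere of radius r = 0.226 m (r < R).
Q_enc = ∫₀^r ρ(r')·4πr'² dr' = (4πρ₀/R³) ∫₀^r r'^5 dr' = 4πρ₀ r^6/(6·R³) = 3.671×10^-6 C.
Gauss's law: E·4πr² = Q_enc/ε₀.
E = k|Q_enc|/r² = (8.99×10^9)(3.671×10^-6)/(0.226)² = 6.46×10^5 N/C.

E ≈ 6.46×10^5 N/C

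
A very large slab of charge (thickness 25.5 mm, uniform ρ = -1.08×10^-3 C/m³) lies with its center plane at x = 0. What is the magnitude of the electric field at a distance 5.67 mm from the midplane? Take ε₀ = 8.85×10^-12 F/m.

By symmetry E is perpendicular to the slab. A Gaussian pillbox from −5.67 mm to +5.67 mm (face area A) lies entirely within the slab.
Q_enc = ρ·(2x)·A and flux = 2EA, so 2EA = 2ρxA/ε₀ ⇒ E = |ρ|x/ε₀.
E = (1.08×10^-3)(0.00567)/(8.85×10^-12) = 6.92×10^5 N/C.

E ≈ 6.92×10^5 N/C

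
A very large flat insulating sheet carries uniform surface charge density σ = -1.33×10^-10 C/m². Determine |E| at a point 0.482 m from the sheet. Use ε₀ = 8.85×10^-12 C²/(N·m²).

7.51 V/m

The symmetry is planar: E is normal to the sheet and the same magnitude on both sides. Take a pillbox straddling the sheet with end-cap area A.
Flux Φ = 2EA and Q_enc = σA, so 2EA = σA/ε₀ ⇒ E = |σ|/(2ε₀), independent of distance.
E = |σ|/(2ε₀) = (1.33×10^-10)/(2·8.85×10^-12) = 7.51 N/C.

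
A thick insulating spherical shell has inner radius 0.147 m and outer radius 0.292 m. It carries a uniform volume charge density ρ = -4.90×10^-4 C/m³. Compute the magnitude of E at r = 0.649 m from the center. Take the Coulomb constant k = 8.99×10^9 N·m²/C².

Take a concentric spherical Gaussian surface of radius r = 0.649 m (r > 0.292 m, enclosing the whole shell).
Q_enc = ρ·(4π/3)(b³ − a³) = (-4.90×10^-4)·(4π/3)·((0.292)³ − (0.147)³) = -4.458×10^-5 C.
Gauss's law: E·4πr² = Q_enc/ε₀.
E = k|Q_enc|/r² = (8.99×10^9)(4.458×10^-5)/(0.649)² = 9.52×10^5 N/C.

9.52e5 N/C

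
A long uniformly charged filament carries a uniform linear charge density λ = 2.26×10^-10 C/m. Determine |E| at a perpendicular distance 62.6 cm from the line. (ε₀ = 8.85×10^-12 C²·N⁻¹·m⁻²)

E ≈ 6.49 N/C

Coaxial Gaussian cylinder, radius r = 62.6 cm, length L.
Q_enc = λL, so λ_enc = 2.26e-10 C/m.
Applying ∮E·dA = Q_enc/ε₀ with the end caps contributing no flux:
E = |λ_enc|/(2πε₀r) = (2.26×10^-10)/(2π·8.85×10^-12·0.626) = 6.49 N/C.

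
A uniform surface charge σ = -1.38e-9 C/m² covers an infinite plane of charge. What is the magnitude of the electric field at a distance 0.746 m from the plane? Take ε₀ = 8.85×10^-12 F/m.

78 N/C

By planar symmetry E is perpendicular to the sheet and uniform; use a Gaussian pillbox with flat faces of area A on each side of the sheet.
Flux Φ = 2EA and Q_enc = σA, so 2EA = σA/ε₀ ⇒ E = |σ|/(2ε₀), independent of distance.
E = |σ|/(2ε₀) = (1.38e-9)/(2·8.85×10^-12) = 78 N/C.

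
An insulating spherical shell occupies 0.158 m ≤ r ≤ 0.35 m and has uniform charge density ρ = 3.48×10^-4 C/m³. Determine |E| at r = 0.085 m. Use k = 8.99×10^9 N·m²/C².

Take a concentric spherical Gaussian surface of radius r = 0.085 m (r < 0.158 m, inside the empty cavity).
Q_enc = 0 (all charge lies at larger r); Gauss's law gives E = 0.

E = 0 (no enclosed charge)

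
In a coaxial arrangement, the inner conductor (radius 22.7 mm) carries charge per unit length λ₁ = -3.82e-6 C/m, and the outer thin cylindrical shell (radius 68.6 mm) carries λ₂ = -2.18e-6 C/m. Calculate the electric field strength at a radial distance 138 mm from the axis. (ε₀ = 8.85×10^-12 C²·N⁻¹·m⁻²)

|E| ≈ 7.82×10^5 N/C

Take a coaxial cylindrical Gaussian surface of radius r = 138 mm and length L (r > 68.6 mm, enclosing both).
λ_enc = λ₁ + λ₂ = (-3.82×10^-6) + (-2.18e-6) = -6.00×10^-6 C/m.
Gauss's law: E·2πrL = λ_enc L/ε₀.
E = |λ_enc|/(2πε₀r) = (6.00×10^-6)/(2π·8.85×10^-12·0.138) = 7.82×10^5 N/C.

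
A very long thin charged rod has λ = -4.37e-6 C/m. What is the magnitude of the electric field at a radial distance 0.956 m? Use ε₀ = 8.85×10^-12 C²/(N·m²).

Take a coaxial cylindrical Gaussian surface of radius r = 0.956 m and length L.
Q_enc = λL, so λ_enc = -4.37e-6 C/m.
Gauss's law: E·2πrL = λ_enc L/ε₀.
E = |λ_enc|/(2πε₀r) = (4.37×10^-6)/(2π·8.85×10^-12·0.956) = 8.22×10^4 N/C.

E = 8.22×10^4 V/m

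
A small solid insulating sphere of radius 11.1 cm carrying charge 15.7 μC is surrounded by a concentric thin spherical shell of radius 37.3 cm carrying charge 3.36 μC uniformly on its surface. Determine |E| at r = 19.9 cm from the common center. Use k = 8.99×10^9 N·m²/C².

Symmetry ⇒ E = E(r) r̂. Gaussian sphere of radius r = 19.9 cm (between the bodies, 11.1 cm < r < 37.3 cm).
The shell at 37.3 cm lies outside the Gaussian surface, so Q_enc = 15.7 μC = 1.57e-5 C.
Gauss's law: E·4πr² = Q_enc/ε₀.
E = k|Q_enc|/r² = (8.99×10^9)(1.57e-5)/(0.199)² = 3.56×10^6 N/C.

3.56×10^6 N/C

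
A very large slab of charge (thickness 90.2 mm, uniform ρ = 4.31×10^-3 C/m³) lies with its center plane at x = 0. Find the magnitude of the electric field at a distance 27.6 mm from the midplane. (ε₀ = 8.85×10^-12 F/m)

By symmetry E is perpendicular to the slab. A Gaussian pillbox from −27.6 mm to +27.6 mm (face area A) lies entirely within the slab.
Q_enc = ρ·(2x)·A and flux = 2EA, so 2EA = 2ρxA/ε₀ ⇒ E = |ρ|x/ε₀.
E = (4.31×10^-3)(0.0276)/(8.85×10^-12) = 1.34×10^7 N/C.

|E| ≈ 1.34e7 N/C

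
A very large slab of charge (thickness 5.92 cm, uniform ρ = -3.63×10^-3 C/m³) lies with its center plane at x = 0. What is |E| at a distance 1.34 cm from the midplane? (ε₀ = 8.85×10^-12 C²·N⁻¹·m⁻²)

By symmetry E is perpendicular to the slab. A Gaussian pillbox from −1.34 cm to +1.34 cm (face area A) lies entirely within the slab.
Q_enc = ρ·(2x)·A and flux = 2EA, so 2EA = 2ρxA/ε₀ ⇒ E = |ρ|x/ε₀.
E = (3.63e-3)(0.0134)/(8.85×10^-12) = 5.50e6 N/C.

|E| ≈ 5.50e6 V/m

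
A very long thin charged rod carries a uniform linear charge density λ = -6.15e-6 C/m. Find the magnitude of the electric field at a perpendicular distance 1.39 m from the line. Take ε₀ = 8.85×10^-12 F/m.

Take a coaxial cylindrical Gaussian surface of radius r = 1.39 m and length L.
Q_enc = λL, so λ_enc = -6.15×10^-6 C/m.
By Gauss's law (flux through the curved wall only), E·2πrL = λ_enc L/ε₀.
E = |λ_enc|/(2πε₀r) = (6.15×10^-6)/(2π·8.85×10^-12·1.39) = 7.96×10^4 N/C.

|E| ≈ 7.96×10^4 V/m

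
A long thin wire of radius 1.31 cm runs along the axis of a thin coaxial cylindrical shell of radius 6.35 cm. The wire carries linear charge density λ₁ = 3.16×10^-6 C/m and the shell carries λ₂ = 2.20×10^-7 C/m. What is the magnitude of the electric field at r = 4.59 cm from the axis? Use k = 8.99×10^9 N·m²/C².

By cylindrical symmetry E is radial; use a coaxial Gaussian cylinder of radius 4.59 cm and length L (between the conductors, 1.31 cm < r < 6.35 cm).
Only the inner wire is enclosed; the outer shell contributes nothing inside itself. λ_enc = λ₁ = 3.16×10^-6 C/m.
Applying ∮E·dA = Q_enc/ε₀ with the end caps contributing no flux:
E = 2k|λ_enc|/r = 2(8.99×10^9)(3.16×10^-6)/(0.0459) = 1.24e6 N/C.

|E| ≈ 1.24×10^6 N/C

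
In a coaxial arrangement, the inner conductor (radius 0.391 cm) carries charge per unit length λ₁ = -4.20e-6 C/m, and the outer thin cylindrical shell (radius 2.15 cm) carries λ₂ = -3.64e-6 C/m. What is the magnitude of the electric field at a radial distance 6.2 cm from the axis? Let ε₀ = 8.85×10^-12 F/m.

E ≈ 2.27×10^6 N/C

Take a coaxial cylindrical Gaussian surface of radius r = 6.2 cm and length L (r > 2.15 cm, enclosing both).
λ_enc = λ₁ + λ₂ = (-4.20×10^-6) + (-3.64×10^-6) = -7.84×10^-6 C/m.
Applying ∮E·dA = Q_enc/ε₀ with the end caps contributing no flux:
E = |λ_enc|/(2πε₀r) = (7.84e-6)/(2π·8.85×10^-12·0.062) = 2.27×10^6 N/C.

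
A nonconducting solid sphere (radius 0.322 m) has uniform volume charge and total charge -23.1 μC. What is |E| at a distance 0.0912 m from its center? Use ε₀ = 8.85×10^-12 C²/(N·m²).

E = 5.67×10^5 N/C

Use a concentric Gaussian sphere at r = 0.0912 m (r < R).
Only the charge within r is enclosed: Q_enc = Q·(r/R)³ = (-23.1 μC)·(0.0912 m/0.322 m)³ = -5.248×10^-7 C.
Applying ∮E·dA = Q_enc/ε₀ with Φ = E(4πr²):
E = |Q_enc|/(4πε₀r²) = (5.248e-7)/(4π·8.85×10^-12·(0.0912)²) = 5.67e5 N/C.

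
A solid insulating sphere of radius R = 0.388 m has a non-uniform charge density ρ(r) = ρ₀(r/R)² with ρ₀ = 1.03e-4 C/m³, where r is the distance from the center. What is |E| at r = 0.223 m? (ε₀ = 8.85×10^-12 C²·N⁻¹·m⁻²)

1.71e5 N/C

Symmetry ⇒ E = E(r) r̂. Gaussian sphere of radius r = 0.223 m (r < R).
Q_enc = ∫₀^r ρ(r')·4πr'² dr' = (4πρ₀/R²) ∫₀^r r'^4 dr' = 4πρ₀ r^5/(5·R²) = 9.483×10^-7 C.
Since E is radial and uniform over the Gaussian sphere, Φ = E·4πr² = Q_enc/ε₀.
E = |Q_enc|/(4πε₀r²) = (9.483×10^-7)/(4π·8.85×10^-12·(0.223)²) = 1.71e5 N/C.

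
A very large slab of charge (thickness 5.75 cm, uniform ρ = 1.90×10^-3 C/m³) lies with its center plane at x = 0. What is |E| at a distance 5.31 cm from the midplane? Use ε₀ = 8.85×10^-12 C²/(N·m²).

E = 6.17×10^6 V/m

The point |x| = 5.31 cm lies outside the slab (half-thickness 0.02875 m). A symmetric pillbox spanning the full slab encloses Q_enc = ρ·d·A.
Flux = 2EA ⇒ E = |ρ|d/(2ε₀), independent of distance outside.
E = (1.90e-3)(0.0575)/(2·8.85×10^-12) = 6.17×10^6 N/C.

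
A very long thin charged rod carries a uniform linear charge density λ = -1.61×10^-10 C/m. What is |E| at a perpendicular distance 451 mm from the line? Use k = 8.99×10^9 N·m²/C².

Choose a coaxial cylinder of radius r = 451 mm (arbitrary length L) as the Gaussian surface.
Q_enc = λL, so λ_enc = -1.61×10^-10 C/m.
Since E is radial and uniform over the curved surface, Φ = E·2πrL = Q_enc/ε₀ = λ_enc L/ε₀.
E = 2k|λ_enc|/r = 2(8.99×10^9)(1.61e-10)/(0.451) = 6.42 N/C.

6.42 N/C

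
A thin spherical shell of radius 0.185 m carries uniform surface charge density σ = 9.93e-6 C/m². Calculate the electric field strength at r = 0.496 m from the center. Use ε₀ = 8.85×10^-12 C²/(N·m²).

By spherical symmetry E is radial; choose a Gaussian sphere of radius r = 0.496 m (r > 0.185 m).
The entire shell is enclosed: Q_enc = σ·4πR² = (9.93e-6)·4π·(0.185)² = 4.271×10^-6 C.
Applying ∮E·dA = Q_enc/ε₀ with Φ = E(4πr²):
E = |Q_enc|/(4πε₀r²) = (4.271e-6)/(4π·8.85×10^-12·(0.496)²) = 1.56×10^5 N/C.

E ≈ 1.56×10^5 V/m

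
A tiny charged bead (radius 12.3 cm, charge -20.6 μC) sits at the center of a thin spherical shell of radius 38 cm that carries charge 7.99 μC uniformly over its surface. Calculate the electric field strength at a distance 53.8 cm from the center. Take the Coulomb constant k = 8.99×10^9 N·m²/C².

Symmetry ⇒ E = E(r) r̂. Gaussian sphere of radius r = 53.8 cm (r > 38 cm, enclosing both).
Q_enc = (-20.6 μC) + (7.99 μC) = -1.261×10^-5 C.
Applying ∮E·dA = Q_enc/ε₀ with Φ = E(4πr²):
E = k|Q_enc|/r² = (8.99×10^9)(1.261×10^-5)/(0.538)² = 3.92e5 N/C.

|E| = 3.92×10^5 N/C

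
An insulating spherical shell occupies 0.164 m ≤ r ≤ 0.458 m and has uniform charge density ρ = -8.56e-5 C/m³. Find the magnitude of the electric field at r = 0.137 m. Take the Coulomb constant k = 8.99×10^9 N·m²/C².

E = 0 (no enclosed charge)

Use a concentric Gaussian sphere at r = 0.137 m (r < 0.164 m, inside the empty cavity).
No charge is enclosed, so by Gauss's law E·4πr² = 0 ⇒ E = 0.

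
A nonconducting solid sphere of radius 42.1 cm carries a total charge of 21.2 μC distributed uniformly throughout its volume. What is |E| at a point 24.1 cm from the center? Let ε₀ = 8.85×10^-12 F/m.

By spherical symmetry E is radial; choose a Gaussian sphere of radius r = 24.1 cm (r < R).
Only the charge within r is enclosed: Q_enc = Q·(r/R)³ = (21.2 μC)·(24.1 cm/42.1 cm)³ = 3.977×10^-6 C.
By Gauss's law, ∮E·dA = E·4πr² = Q_enc/ε₀.
E = |Q_enc|/(4πε₀r²) = (3.977×10^-6)/(4π·8.85×10^-12·(0.241)²) = 6.16e5 N/C.

6.16×10^5 V/m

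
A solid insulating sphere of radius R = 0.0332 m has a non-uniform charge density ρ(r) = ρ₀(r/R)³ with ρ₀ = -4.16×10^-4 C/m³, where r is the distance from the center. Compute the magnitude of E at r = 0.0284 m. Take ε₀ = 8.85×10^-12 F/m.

E ≈ 1.39e5 N/C

Symmetry ⇒ E = E(r) r̂. Gaussian sphere of radius r = 0.0284 m (r < R).
Q_enc = ∫₀^r ρ(r')·4πr'² dr' = (4πρ₀/R³) ∫₀^r r'^5 dr' = 4πρ₀ r^6/(6·R³) = -1.249e-8 C.
By Gauss's law, ∮E·dA = E·4πr² = Q_enc/ε₀.
E = |Q_enc|/(4πε₀r²) = (1.249e-8)/(4π·8.85×10^-12·(0.0284)²) = 1.39×10^5 N/C.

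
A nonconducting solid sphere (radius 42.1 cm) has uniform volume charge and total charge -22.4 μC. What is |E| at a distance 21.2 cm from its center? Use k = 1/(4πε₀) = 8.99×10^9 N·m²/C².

Take a concentric spherical Gaussian surface of radius r = 21.2 cm (r < R).
Only the charge within r is enclosed: Q_enc = Q·(r/R)³ = (-22.4 μC)·(21.2 cm/42.1 cm)³ = -2.86×10^-6 C.
Since E is radial and uniform over the Gaussian sphere, Φ = E·4πr² = Q_enc/ε₀.
E = k|Q_enc|/r² = (8.99×10^9)(2.86×10^-6)/(0.212)² = 5.72e5 N/C.

5.72×10^5 N/C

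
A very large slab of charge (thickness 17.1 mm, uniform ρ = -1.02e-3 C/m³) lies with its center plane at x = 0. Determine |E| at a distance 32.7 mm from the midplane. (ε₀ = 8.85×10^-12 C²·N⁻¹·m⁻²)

The point |x| = 32.7 mm lies outside the slab (half-thickness 0.00855 m). A symmetric pillbox spanning the full slab encloses Q_enc = ρ·d·A.
Flux = 2EA ⇒ E = |ρ|d/(2ε₀), independent of distance outside.
E = (1.02e-3)(0.0171)/(2·8.85×10^-12) = 9.85×10^5 N/C.

E ≈ 9.85×10^5 N/C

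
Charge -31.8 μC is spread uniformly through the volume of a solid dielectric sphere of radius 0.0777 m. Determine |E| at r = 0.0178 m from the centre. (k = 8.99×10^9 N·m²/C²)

Take a concentric spherical Gaussian surface of radius r = 0.0178 m (r < R).
For a uniform sphere the enclosed fraction is (r/R)³, so Q_enc = (-31.8 μC)(0.0178/0.0777)³ = -3.823e-7 C.
Gauss's law: E·4πr² = Q_enc/ε₀.
E = k|Q_enc|/r² = (8.99×10^9)(3.823×10^-7)/(0.0178)² = 1.08×10^7 N/C.

|E| ≈ 1.08×10^7 N/C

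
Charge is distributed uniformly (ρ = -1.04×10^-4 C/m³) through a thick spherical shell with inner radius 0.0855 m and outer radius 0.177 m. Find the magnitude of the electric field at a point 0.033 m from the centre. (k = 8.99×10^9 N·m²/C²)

Use a concentric Gaussian sphere at r = 0.033 m (r < 0.0855 m, inside the empty cavity).
No charge is enclosed, so by Gauss's law E·4πr² = 0 ⇒ E = 0.

|E| = 0 N/C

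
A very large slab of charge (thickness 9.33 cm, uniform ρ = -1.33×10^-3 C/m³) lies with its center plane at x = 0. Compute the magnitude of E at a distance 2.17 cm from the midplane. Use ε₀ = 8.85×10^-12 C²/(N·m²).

3.26×10^6 N/C

By symmetry E is perpendicular to the slab. A Gaussian pillbox from −2.17 cm to +2.17 cm (face area A) lies entirely within the slab.
Q_enc = ρ·(2x)·A and flux = 2EA, so 2EA = 2ρxA/ε₀ ⇒ E = |ρ|x/ε₀.
E = (1.33e-3)(0.0217)/(8.85×10^-12) = 3.26×10^6 N/C.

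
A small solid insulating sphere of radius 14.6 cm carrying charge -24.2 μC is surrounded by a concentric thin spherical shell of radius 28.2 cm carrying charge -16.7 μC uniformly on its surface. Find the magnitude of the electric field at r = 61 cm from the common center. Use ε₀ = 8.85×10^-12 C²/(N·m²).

9.88×10^5 N/C

Use a concentric Gaussian sphere at r = 61 cm (r > 28.2 cm, enclosing both).
Q_enc = (-24.2 μC) + (-16.7 μC) = -4.09e-5 C.
Applying ∮E·dA = Q_enc/ε₀ with Φ = E(4πr²):
E = |Q_enc|/(4πε₀r²) = (4.09×10^-5)/(4π·8.85×10^-12·(0.61)²) = 9.88e5 N/C.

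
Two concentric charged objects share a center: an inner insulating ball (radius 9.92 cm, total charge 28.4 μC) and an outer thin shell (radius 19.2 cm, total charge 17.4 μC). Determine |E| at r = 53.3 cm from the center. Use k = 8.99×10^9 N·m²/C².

E = 1.45×10^6 N/C

By spherical symmetry E is radial; choose a Gaussian sphere of radius r = 53.3 cm (r > 19.2 cm, enclosing both).
Q_enc = (28.4 μC) + (17.4 μC) = 4.58×10^-5 C.
Applying ∮E·dA = Q_enc/ε₀ with Φ = E(4πr²):
E = k|Q_enc|/r² = (8.99×10^9)(4.58e-5)/(0.533)² = 1.45×10^6 N/C.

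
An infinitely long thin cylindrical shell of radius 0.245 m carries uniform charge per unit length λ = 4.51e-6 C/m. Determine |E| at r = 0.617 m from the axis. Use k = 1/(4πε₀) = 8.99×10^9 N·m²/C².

E = 1.31e5 V/m

Choose a coaxial cylinder of radius r = 0.617 m (arbitrary length L) as the Gaussian surface (r > 0.245 m).
The full line charge is enclosed: λ_enc = 4.51×10^-6 C/m.
Gauss's law: E·2πrL = λ_enc L/ε₀.
E = 2k|λ_enc|/r = 2(8.99×10^9)(4.51e-6)/(0.617) = 1.31×10^5 N/C.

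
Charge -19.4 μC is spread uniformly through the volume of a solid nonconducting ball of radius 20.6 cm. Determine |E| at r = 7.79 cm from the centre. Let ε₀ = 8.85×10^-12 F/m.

|E| ≈ 1.55×10^6 N/C

Use a concentric Gaussian sphere at r = 7.79 cm (r < R).
For a uniform sphere the enclosed fraction is (r/R)³, so Q_enc = (-19.4 μC)(0.0779/0.206)³ = -1.049e-6 C.
Since E is radial and uniform over the Gaussian sphere, Φ = E·4πr² = Q_enc/ε₀.
E = |Q_enc|/(4πε₀r²) = (1.049×10^-6)/(4π·8.85×10^-12·(0.0779)²) = 1.55×10^6 N/C.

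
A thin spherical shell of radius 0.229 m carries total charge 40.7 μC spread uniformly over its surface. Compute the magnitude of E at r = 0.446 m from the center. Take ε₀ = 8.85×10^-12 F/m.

Symmetry ⇒ E = E(r) r̂. Gaussian sphere of radius r = 0.446 m (r > 0.229 m).
The entire shell is enclosed: Q_enc = 4.07e-5 C.
Gauss's law: E·4πr² = Q_enc/ε₀.
E = |Q_enc|/(4πε₀r²) = (4.07×10^-5)/(4π·8.85×10^-12·(0.446)²) = 1.84e6 N/C.

E ≈ 1.84×10^6 N/C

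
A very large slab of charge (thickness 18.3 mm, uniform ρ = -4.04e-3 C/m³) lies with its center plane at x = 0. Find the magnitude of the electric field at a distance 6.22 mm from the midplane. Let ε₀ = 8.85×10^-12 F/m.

|E| ≈ 2.84e6 N/C

By symmetry E is perpendicular to the slab. A Gaussian pillbox from −6.22 mm to +6.22 mm (face area A) lies entirely within the slab.
Q_enc = ρ·(2x)·A and flux = 2EA, so 2EA = 2ρxA/ε₀ ⇒ E = |ρ|x/ε₀.
E = (4.04×10^-3)(0.00622)/(8.85×10^-12) = 2.84×10^6 N/C.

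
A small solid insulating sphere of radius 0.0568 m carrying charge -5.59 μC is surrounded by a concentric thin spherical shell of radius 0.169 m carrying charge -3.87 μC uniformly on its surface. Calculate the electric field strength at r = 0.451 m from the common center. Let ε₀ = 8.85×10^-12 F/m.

E ≈ 4.18×10^5 N/C

By spherical symmetry E is radial; choose a Gaussian sphere of radius r = 0.451 m (r > 0.169 m, enclosing both).
Q_enc = (-5.59 μC) + (-3.87 μC) = -9.46e-6 C.
Since E is radial and uniform over the Gaussian sphere, Φ = E·4πr² = Q_enc/ε₀.
E = |Q_enc|/(4πε₀r²) = (9.46×10^-6)/(4π·8.85×10^-12·(0.451)²) = 4.18×10^5 N/C.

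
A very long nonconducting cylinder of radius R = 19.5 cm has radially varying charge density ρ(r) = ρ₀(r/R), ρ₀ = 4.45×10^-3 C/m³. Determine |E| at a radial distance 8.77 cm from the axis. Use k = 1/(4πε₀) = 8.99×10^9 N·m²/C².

E ≈ 6.61e6 N/C

Choose a coaxial cylinder of radius r = 8.77 cm (arbitrary length L) as the Gaussian surface (r < R).
λ_enc = ∫₀^r ρ(r')·2πr' dr' = (2πρ₀/R)·r^3/3 = 3.224×10^-5 C/m.
Applying ∮E·dA = Q_enc/ε₀ with the end caps contributing no flux:
E = 2k|λ_enc|/r = 2(8.99×10^9)(3.224×10^-5)/(0.0877) = 6.61×10^6 N/C.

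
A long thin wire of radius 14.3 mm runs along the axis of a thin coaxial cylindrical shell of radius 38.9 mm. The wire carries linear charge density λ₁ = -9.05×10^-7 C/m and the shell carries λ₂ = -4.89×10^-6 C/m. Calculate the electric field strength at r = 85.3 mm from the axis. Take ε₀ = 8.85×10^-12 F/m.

1.22×10^6 N/C

By cylindrical symmetry E is radial; use a coaxial Gaussian cylinder of radius 85.3 mm and length L (r > 38.9 mm, enclosing both).
λ_enc = λ₁ + λ₂ = (-9.05×10^-7) + (-4.89e-6) = -5.795×10^-6 C/m.
Since E is radial and uniform over the curved surface, Φ = E·2πrL = Q_enc/ε₀ = λ_enc L/ε₀.
E = |λ_enc|/(2πε₀r) = (5.795×10^-6)/(2π·8.85×10^-12·0.0853) = 1.22×10^6 N/C.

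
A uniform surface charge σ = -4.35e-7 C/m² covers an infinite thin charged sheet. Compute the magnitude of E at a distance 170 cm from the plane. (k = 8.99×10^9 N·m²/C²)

E = 2.46×10^4 N/C

By planar symmetry E is perpendicular to the sheet and uniform; use a Gaussian pillbox with flat faces of area A on each side of the sheet.
Flux Φ = 2EA and Q_enc = σA, so 2EA = σA/ε₀ ⇒ E = |σ|/(2ε₀), independent of distance.
E = 2πk|σ| = 2π(8.99×10^9)(4.35×10^-7) = 2.46e4 N/C.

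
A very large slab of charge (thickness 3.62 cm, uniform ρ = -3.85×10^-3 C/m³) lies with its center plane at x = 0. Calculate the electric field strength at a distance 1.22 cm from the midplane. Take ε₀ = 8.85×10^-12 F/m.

By symmetry E is perpendicular to the slab. A Gaussian pillbox from −1.22 cm to +1.22 cm (face area A) lies entirely within the slab.
Q_enc = ρ·(2x)·A and flux = 2EA, so 2EA = 2ρxA/ε₀ ⇒ E = |ρ|x/ε₀.
E = (3.85e-3)(0.0122)/(8.85×10^-12) = 5.31×10^6 N/C.

|E| ≈ 5.31e6 V/m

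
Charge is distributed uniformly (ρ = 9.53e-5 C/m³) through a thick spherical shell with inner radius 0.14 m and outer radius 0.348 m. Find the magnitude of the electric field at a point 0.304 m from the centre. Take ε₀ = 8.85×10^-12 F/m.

9.85e5 V/m

By spherical symmetry E is radial; choose a Gaussian sphere of radius r = 0.304 m (within the shell material, 0.14 m < r < 0.348 m).
Only the shell between 0.14 m and r is enclosed: Q_enc = ρ·(4π/3)(r³ − a³) = (9.53×10^-5)·(4π/3)·((0.304)³ − (0.14)³) = 1.012×10^-5 C.
Gauss's law: E·4πr² = Q_enc/ε₀.
E = |Q_enc|/(4πε₀r²) = (1.012×10^-5)/(4π·8.85×10^-12·(0.304)²) = 9.85e5 N/C.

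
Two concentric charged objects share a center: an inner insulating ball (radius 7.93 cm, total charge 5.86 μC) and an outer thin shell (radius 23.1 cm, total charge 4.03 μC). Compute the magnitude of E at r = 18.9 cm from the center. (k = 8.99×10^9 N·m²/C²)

By spherical symmetry E is radial; choose a Gaussian sphere of radius r = 18.9 cm (between the bodies, 7.93 cm < r < 23.1 cm).
The shell at 23.1 cm lies outside the Gaussian surface, so Q_enc = 5.86 μC = 5.86×10^-6 C.
Gauss's law: E·4πr² = Q_enc/ε₀.
E = k|Q_enc|/r² = (8.99×10^9)(5.86×10^-6)/(0.189)² = 1.47×10^6 N/C.

E ≈ 1.47×10^6 N/C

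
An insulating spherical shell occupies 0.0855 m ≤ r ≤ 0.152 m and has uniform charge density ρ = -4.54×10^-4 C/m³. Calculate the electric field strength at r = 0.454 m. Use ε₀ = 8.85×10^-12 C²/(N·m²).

Use a concentric Gaussian sphere at r = 0.454 m (r > 0.152 m, enclosing the whole shell).
Q_enc = ρ·(4π/3)(b³ − a³) = (-4.54×10^-4)·(4π/3)·((0.152)³ − (0.0855)³) = -5.49e-6 C.
By Gauss's law, ∮E·dA = E·4πr² = Q_enc/ε₀.
E = |Q_enc|/(4πε₀r²) = (5.49×10^-6)/(4π·8.85×10^-12·(0.454)²) = 2.39×10^5 N/C.

2.39×10^5 N/C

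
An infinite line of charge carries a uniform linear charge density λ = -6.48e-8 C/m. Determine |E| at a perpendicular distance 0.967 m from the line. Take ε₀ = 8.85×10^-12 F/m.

E ≈ 1.21×10^3 V/m

By cylindrical symmetry E is radial; use a coaxial Gaussian cylinder of radius 0.967 m and length L.
Q_enc = λL, so λ_enc = -6.48×10^-8 C/m.
Applying ∮E·dA = Q_enc/ε₀ with the end caps contributing no flux:
E = |λ_enc|/(2πε₀r) = (6.48×10^-8)/(2π·8.85×10^-12·0.967) = 1.21e3 N/C.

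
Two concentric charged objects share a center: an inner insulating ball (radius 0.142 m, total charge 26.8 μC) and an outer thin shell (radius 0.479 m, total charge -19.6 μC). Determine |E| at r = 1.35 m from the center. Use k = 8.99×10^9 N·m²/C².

E ≈ 3.55×10^4 N/C

By spherical symmetry E is radial; choose a Gaussian sphere of radius r = 1.35 m (r > 0.479 m, enclosing both).
Q_enc = (26.8 μC) + (-19.6 μC) = 7.20×10^-6 C.
Since E is radial and uniform over the Gaussian sphere, Φ = E·4πr² = Q_enc/ε₀.
E = k|Q_enc|/r² = (8.99×10^9)(7.20×10^-6)/(1.35)² = 3.55×10^4 N/C.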